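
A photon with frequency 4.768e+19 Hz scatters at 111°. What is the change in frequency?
1.640e+19 Hz (decrease)

Convert frequency to wavelength (c = 299792458 m/s):
λ₀ = c/f₀ = 299792458/4.768e+19 = 6.2875935e-12 m = 6.2876 pm

Calculate Compton shift:
Δλ = λ_C(1 - cos(111°)) = 3.2958 pm

Final wavelength:
λ' = λ₀ + Δλ = 6.2876 + 3.2958 = 9.5834 pm

Final frequency:
f' = c/λ' = 299792458/9.5834156e-12 = 3.1282423e+19 Hz

Frequency shift (decrease):
Δf = f₀ - f' = 4.768e+19 - 3.1282423e+19 = 1.640e+19 Hz

(Intermediate values are shown rounded; full precision is carried through to the final answer.)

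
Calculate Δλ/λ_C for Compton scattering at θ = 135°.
1.7071 λ_C

The Compton shift formula is:
Δλ = λ_C(1 - cos θ)

Dividing both sides by λ_C:
Δλ/λ_C = 1 - cos θ

For θ = 135°:
Δλ/λ_C = 1 - cos(135°)
Δλ/λ_C = 1 - -0.7071
Δλ/λ_C = 1.7071

This means the shift is 1.7071 × λ_C = 4.1420 pm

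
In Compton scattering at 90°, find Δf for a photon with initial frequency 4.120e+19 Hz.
1.030e+19 Hz (decrease)

Convert frequency to wavelength (c = 299792458 m/s):
λ₀ = c/f₀ = 299792458/4.120e+19 = 7.2765160e-12 m = 7.2765 pm

Calculate Compton shift:
Δλ = λ_C(1 - cos(90°)) = 2.4263 pm

Final wavelength:
λ' = λ₀ + Δλ = 7.2765 + 2.4263 = 9.7028 pm

Final frequency:
f' = c/λ' = 299792458/9.7028262e-12 = 3.0897437e+19 Hz

Frequency shift (decrease):
Δf = f₀ - f' = 4.120e+19 - 3.0897437e+19 = 1.030e+19 Hz

(Intermediate values are shown rounded; full precision is carried through to the final answer.)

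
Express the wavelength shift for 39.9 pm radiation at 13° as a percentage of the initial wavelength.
0.1559%

Calculate the Compton shift:
Δλ = λ_C(1 - cos(13°))
Δλ = 2.4263 × (1 - cos(13°))
Δλ = 2.4263 × 0.0256
Δλ = 0.0622 pm

Percentage change:
(Δλ/λ₀) × 100 = (0.0622/39.9) × 100
= 0.1559%

(Intermediate values are shown rounded; full precision is carried through to the final answer.)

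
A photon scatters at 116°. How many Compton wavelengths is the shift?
1.4384 λ_C

The Compton shift formula is:
Δλ = λ_C(1 - cos θ)

Dividing both sides by λ_C:
Δλ/λ_C = 1 - cos θ

For θ = 116°:
Δλ/λ_C = 1 - cos(116°)
Δλ/λ_C = 1 - -0.4384
Δλ/λ_C = 1.4384

This means the shift is 1.4384 × λ_C = 3.4899 pm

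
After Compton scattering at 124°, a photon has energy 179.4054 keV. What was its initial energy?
396.4001 keV

Convert final energy to wavelength (hc ≈ 1239.842 keV·pm):
λ' = hc/E' = 1239.842 / 179.4054 = 6.9108 pm

Calculate the Compton shift:
Δλ = λ_C(1 - cos(124°))
Δλ = 2.4263 × (1 - cos(124°))
Δλ = 3.7831 pm

Initial wavelength:
λ = λ' - Δλ = 6.9108 - 3.7831 = 3.1278 pm

Initial energy:
E = hc/λ = 1239.842 / 3.1278 = 396.4001 keV

(Intermediate values are shown rounded; full precision is carried through to the final answer.)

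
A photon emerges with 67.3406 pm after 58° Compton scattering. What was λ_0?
66.2000 pm

From λ' = λ + Δλ, we have λ = λ' - Δλ

First calculate the Compton shift:
Δλ = λ_C(1 - cos θ)
Δλ = 2.4263 × (1 - cos(58°))
Δλ = 2.4263 × 0.4701
Δλ = 1.1406 pm

Initial wavelength:
λ = λ' - Δλ
λ = 67.3406 - 1.1406
λ = 66.2000 pm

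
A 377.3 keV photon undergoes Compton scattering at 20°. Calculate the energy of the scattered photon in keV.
361.2156 keV

First convert energy to wavelength:
λ = hc/E, with hc ≈ 1239.842 keV·pm (i.e. 1239.842 eV·nm)

For E = 377.3 keV = 377300 eV:
λ = 1239.842 keV·pm / 377.3 keV
λ = 3.2861 pm

Calculate the Compton shift:
Δλ = λ_C(1 - cos(20°)) = 2.4263 × 0.0603
Δλ = 0.1463 pm

Final wavelength:
λ' = 3.2861 + 0.1463 = 3.4324 pm

Final energy:
E' = hc/λ' = 1239.842 / 3.4324 = 361.2156 keV

(Intermediate values are shown rounded; full precision is carried through to the final answer.)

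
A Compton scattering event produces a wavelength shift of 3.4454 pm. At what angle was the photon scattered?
114.84°

From the Compton formula Δλ = λ_C(1 - cos θ), we can solve for θ:

cos θ = 1 - Δλ/λ_C

Given:
- Δλ = 3.4454 pm
- λ_C = h/(m_e·c) ≈ 2.42631024 pm

cos θ = 1 - 3.4454/2.42631024
cos θ = 1 - 1.420016
cos θ = -0.420016

θ = arccos(-0.420016)
θ = 114.84°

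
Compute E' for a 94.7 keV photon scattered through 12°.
94.3180 keV

First convert energy to wavelength:
λ = hc/E, with hc ≈ 1239.842 keV·pm (i.e. 1239.842 eV·nm)

For E = 94.7 keV = 94700 eV:
λ = 1239.842 keV·pm / 94.7 keV
λ = 13.0923 pm

Calculate the Compton shift:
Δλ = λ_C(1 - cos(12°)) = 2.4263 × 0.0219
Δλ = 0.0530 pm

Final wavelength:
λ' = 13.0923 + 0.0530 = 13.1453 pm

Final energy:
E' = hc/λ' = 1239.842 / 13.1453 = 94.3180 keV

(Intermediate values are shown rounded; full precision is carried through to the final answer.)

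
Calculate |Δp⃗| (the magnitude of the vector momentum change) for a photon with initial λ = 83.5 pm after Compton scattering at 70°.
9.0186e-24 kg·m/s

Photon momentum magnitude is p = h/λ.

Initial momentum:
p₀ = h/λ = 6.6261e-34/8.3500e-11 = 7.9354e-24 kg·m/s

After scattering:
λ' = λ + Δλ = 83.5 + 1.5965 = 85.0965 pm
p' = h/λ' = 6.6261e-34/8.5096e-11 = 7.7865e-24 kg·m/s

Momentum is a vector; the scattered photon's direction makes angle θ = 70° with the incident direction. The magnitude of the vector change Δp⃗ = p⃗₀ − p⃗' is found from the law of cosines:
|Δp⃗|² = p₀² + p'² − 2p₀p'cos θ
|Δp⃗|² = (7.9354e-24)² + (7.7865e-24)² − 2·7.9354e-24·7.7865e-24·cos(70°)
|Δp⃗| = 9.0186e-24 kg·m/s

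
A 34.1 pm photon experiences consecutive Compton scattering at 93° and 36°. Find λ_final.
37.1167 pm

Apply Compton shift twice:

First scattering at θ₁ = 93°:
Δλ₁ = λ_C(1 - cos(93°))
Δλ₁ = 2.4263 × 1.0523
Δλ₁ = 2.5533 pm

After first scattering:
λ₁ = 34.1 + 2.5533 = 36.6533 pm

Second scattering at θ₂ = 36°:
Δλ₂ = λ_C(1 - cos(36°))
Δλ₂ = 2.4263 × 0.1910
Δλ₂ = 0.4634 pm

Final wavelength:
λ₂ = 36.6533 + 0.4634 = 37.1167 pm

Total shift: Δλ_total = 2.5533 + 0.4634 = 3.0167 pm

(Intermediate values are shown rounded; full precision is carried through to the final answer.)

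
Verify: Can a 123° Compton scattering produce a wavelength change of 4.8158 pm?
No, inconsistent

Calculate the expected shift for θ = 123°:

Δλ_expected = λ_C(1 - cos(123°))
Δλ_expected = 2.4263 × (1 - cos(123°))
Δλ_expected = 2.4263 × 1.5446
Δλ_expected = 3.7478 pm

Given shift: 4.8158 pm
Expected shift: 3.7478 pm
Difference: 1.0680 pm

The values do not match. The given shift corresponds to θ ≈ 170.0°, not 123°.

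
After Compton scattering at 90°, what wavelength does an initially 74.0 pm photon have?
76.4263 pm

Using the Compton formula: λ' = λ + λ_C(1 − cos θ)

For θ = 90°, cos θ = 0 (exact) = 0.0000, so:
1 − cos 90° = 1 − (0) = 1.0000

Δλ = λ_C × 1.0000 = 2.4263 × 1.0000 = 2.4263 pm

λ' = 74.0 + 2.4263 = 76.4263 pm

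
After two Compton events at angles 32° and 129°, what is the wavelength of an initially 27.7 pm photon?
32.0219 pm

Apply Compton shift twice:

First scattering at θ₁ = 32°:
Δλ₁ = λ_C(1 - cos(32°))
Δλ₁ = 2.4263 × 0.1520
Δλ₁ = 0.3687 pm

After first scattering:
λ₁ = 27.7 + 0.3687 = 28.0687 pm

Second scattering at θ₂ = 129°:
Δλ₂ = λ_C(1 - cos(129°))
Δλ₂ = 2.4263 × 1.6293
Δλ₂ = 3.9532 pm

Final wavelength:
λ₂ = 28.0687 + 3.9532 = 32.0219 pm

Total shift: Δλ_total = 0.3687 + 3.9532 = 4.3219 pm

(Intermediate values are shown rounded; full precision is carried through to the final answer.)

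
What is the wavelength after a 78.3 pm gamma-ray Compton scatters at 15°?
78.3827 pm

Using the Compton scattering formula:
λ' = λ + Δλ = λ + λ_C(1 - cos θ)

Given:
- Initial wavelength λ = 78.3 pm
- Scattering angle θ = 15°
- Compton wavelength λ_C ≈ 2.4263 pm

Calculate the shift:
Δλ = 2.4263 × (1 - cos(15°))
Δλ = 2.4263 × 0.0341
Δλ = 0.0827 pm

Final wavelength:
λ' = 78.3 + 0.0827 = 78.3827 pm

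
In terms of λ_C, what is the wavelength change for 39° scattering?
0.2229 λ_C

The Compton shift formula is:
Δλ = λ_C(1 - cos θ)

Dividing both sides by λ_C:
Δλ/λ_C = 1 - cos θ

For θ = 39°:
Δλ/λ_C = 1 - cos(39°)
Δλ/λ_C = 1 - 0.7771
Δλ/λ_C = 0.2229

This means the shift is 0.2229 × λ_C = 0.5407 pm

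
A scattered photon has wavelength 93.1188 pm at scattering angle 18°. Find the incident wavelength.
93.0000 pm

From λ' = λ + Δλ, we have λ = λ' - Δλ

First calculate the Compton shift:
Δλ = λ_C(1 - cos θ)
Δλ = 2.4263 × (1 - cos(18°))
Δλ = 2.4263 × 0.0489
Δλ = 0.1188 pm

Initial wavelength:
λ = λ' - Δλ
λ = 93.1188 - 0.1188
λ = 93.0000 pm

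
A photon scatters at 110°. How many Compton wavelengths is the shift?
1.3420 λ_C

The Compton shift formula is:
Δλ = λ_C(1 - cos θ)

Dividing both sides by λ_C:
Δλ/λ_C = 1 - cos θ

For θ = 110°:
Δλ/λ_C = 1 - cos(110°)
Δλ/λ_C = 1 - -0.3420
Δλ/λ_C = 1.3420

This means the shift is 1.3420 × λ_C = 3.2562 pm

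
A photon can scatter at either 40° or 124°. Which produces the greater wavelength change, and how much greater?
124° produces the larger shift by a factor of 6.664

Calculate both shifts using Δλ = λ_C(1 - cos θ):

For θ₁ = 40°:
Δλ₁ = 2.4263 × (1 - cos(40°))
Δλ₁ = 2.4263 × 0.2340
Δλ₁ = 0.5676 pm

For θ₂ = 124°:
Δλ₂ = 2.4263 × (1 - cos(124°))
Δλ₂ = 2.4263 × 1.5592
Δλ₂ = 3.7831 pm

The 124° angle produces the larger shift.
Ratio: 3.7831/0.5676 = 6.664

(Intermediate values are shown rounded; full precision is carried through to the final answer.)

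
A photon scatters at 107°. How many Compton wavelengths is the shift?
1.2924 λ_C

The Compton shift formula is:
Δλ = λ_C(1 - cos θ)

Dividing both sides by λ_C:
Δλ/λ_C = 1 - cos θ

For θ = 107°:
Δλ/λ_C = 1 - cos(107°)
Δλ/λ_C = 1 - -0.2924
Δλ/λ_C = 1.2924

This means the shift is 1.2924 × λ_C = 3.1357 pm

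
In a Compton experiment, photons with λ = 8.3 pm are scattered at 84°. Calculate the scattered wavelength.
10.4727 pm

Using the Compton scattering formula:
λ' = λ + Δλ = λ + λ_C(1 - cos θ)

Given:
- Initial wavelength λ = 8.3 pm
- Scattering angle θ = 84°
- Compton wavelength λ_C ≈ 2.4263 pm

Calculate the shift:
Δλ = 2.4263 × (1 - cos(84°))
Δλ = 2.4263 × 0.8955
Δλ = 2.1727 pm

Final wavelength:
λ' = 8.3 + 2.1727 = 10.4727 pm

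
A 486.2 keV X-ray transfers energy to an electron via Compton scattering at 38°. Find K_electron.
81.6070 keV

By energy conservation: K_e = E_initial - E_final

First find the scattered photon energy:
Initial wavelength: λ = hc/E = 2.5501 pm
Compton shift: Δλ = λ_C(1 - cos(38°)) = 0.5144 pm
Final wavelength: λ' = 2.5501 + 0.5144 = 3.0644 pm
Final photon energy: E' = hc/λ' = 404.5930 keV

Electron kinetic energy:
K_e = E - E' = 486.2000 - 404.5930 = 81.6070 keV

(Intermediate values are shown rounded; full precision is carried through to the final answer.)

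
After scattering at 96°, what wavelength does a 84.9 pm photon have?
87.5799 pm

Using the Compton scattering formula:
λ' = λ + Δλ = λ + λ_C(1 - cos θ)

Given:
- Initial wavelength λ = 84.9 pm
- Scattering angle θ = 96°
- Compton wavelength λ_C ≈ 2.4263 pm

Calculate the shift:
Δλ = 2.4263 × (1 - cos(96°))
Δλ = 2.4263 × 1.1045
Δλ = 2.6799 pm

Final wavelength:
λ' = 84.9 + 2.6799 = 87.5799 pm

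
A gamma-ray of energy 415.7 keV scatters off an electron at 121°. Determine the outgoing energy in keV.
186.2046 keV

First convert energy to wavelength:
λ = hc/E, with hc ≈ 1239.842 keV·pm (i.e. 1239.842 eV·nm)

For E = 415.7 keV = 415700 eV:
λ = 1239.842 keV·pm / 415.7 keV
λ = 2.9825 pm

Calculate the Compton shift:
Δλ = λ_C(1 - cos(121°)) = 2.4263 × 1.5150
Δλ = 3.6760 pm

Final wavelength:
λ' = 2.9825 + 3.6760 = 6.6585 pm

Final energy:
E' = hc/λ' = 1239.842 / 6.6585 = 186.2046 keV

(Intermediate values are shown rounded; full precision is carried through to the final answer.)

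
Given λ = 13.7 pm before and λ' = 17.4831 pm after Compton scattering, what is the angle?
124.00°

First find the wavelength shift:
Δλ = λ' - λ = 17.4831 - 13.7 = 3.7831 pm

Using Δλ = λ_C(1 - cos θ), with λ_C = h/(m_e·c) ≈ 2.42631024 pm:
cos θ = 1 - Δλ/λ_C
cos θ = 1 - 3.7831/2.42631024
cos θ = -0.559199

θ = arccos(-0.559199)
θ = 124.00°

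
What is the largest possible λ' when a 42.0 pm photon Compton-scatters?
46.8526 pm (at θ = 180°)

The Compton shift is Δλ = λ_C(1 − cos θ).

Since cos θ ranges from −1 to 1, the factor (1 − cos θ) ranges from 0 to 2; the maximum shift occurs at θ = 180° (backscattering):
Δλ_max = 2λ_C = 2 × 2.4263 pm = 4.8526 pm

Maximum scattered wavelength:
λ'_max = λ₀ + Δλ_max = 42.0 + 4.8526 = 46.8526 pm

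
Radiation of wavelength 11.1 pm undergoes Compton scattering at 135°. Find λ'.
15.2420 pm

Using the Compton formula: λ' = λ + λ_C(1 − cos θ)

For θ = 135°, cos θ = -√2/2 (exact) ≈ -0.7071, so:
1 − cos 135° = 1 − (-√2/2) ≈ 1.7071

Δλ = λ_C × 1.7071 = 2.4263 × 1.7071 = 4.1420 pm

λ' = 11.1 + 4.1420 = 15.2420 pm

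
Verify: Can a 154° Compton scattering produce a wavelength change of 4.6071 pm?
Yes, consistent

Calculate the expected shift for θ = 154°:

Δλ_expected = λ_C(1 - cos(154°))
Δλ_expected = 2.4263 × (1 - cos(154°))
Δλ_expected = 2.4263 × 1.8988
Δλ_expected = 4.6071 pm

Given shift: 4.6071 pm
Expected shift: 4.6071 pm
Difference: 0.0000 pm

The values match. This is consistent with Compton scattering at the stated angle.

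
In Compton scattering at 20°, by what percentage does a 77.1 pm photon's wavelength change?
0.1898%

Calculate the Compton shift:
Δλ = λ_C(1 - cos(20°))
Δλ = 2.4263 × (1 - cos(20°))
Δλ = 2.4263 × 0.0603
Δλ = 0.1463 pm

Percentage change:
(Δλ/λ₀) × 100 = (0.1463/77.1) × 100
= 0.1898%

(Intermediate values are shown rounded; full precision is carried through to the final answer.)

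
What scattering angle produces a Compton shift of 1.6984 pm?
72.54°

From the Compton formula Δλ = λ_C(1 - cos θ), we can solve for θ:

cos θ = 1 - Δλ/λ_C

Given:
- Δλ = 1.6984 pm
- λ_C = h/(m_e·c) ≈ 2.42631024 pm

cos θ = 1 - 1.6984/2.42631024
cos θ = 1 - 0.699993
cos θ = 0.300007

θ = arccos(0.300007)
θ = 72.54°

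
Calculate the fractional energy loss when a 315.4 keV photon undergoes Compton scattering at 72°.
0.2990 (or 29.90%)

Calculate initial and final photon energies:

Initial: E₀ = 315.4 keV → λ₀ = 3.9310 pm
Compton shift: Δλ = 1.6765 pm
Final wavelength: λ' = 5.6076 pm
Final energy: E' = 221.1021 keV

Fractional energy loss:
(E₀ - E')/E₀ = (315.4000 - 221.1021)/315.4000
= 94.2979/315.4000
= 0.2990
= 29.90%

(Intermediate values are shown rounded; full precision is carried through to the final answer.)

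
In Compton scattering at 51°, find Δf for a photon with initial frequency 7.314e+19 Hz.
1.316e+19 Hz (decrease)

Convert frequency to wavelength (c = 299792458 m/s):
λ₀ = c/f₀ = 299792458/7.314e+19 = 4.0988851e-12 m = 4.0989 pm

Calculate Compton shift:
Δλ = λ_C(1 - cos(51°)) = 0.8994 pm

Final wavelength:
λ' = λ₀ + Δλ = 4.0989 + 0.8994 = 4.9983 pm

Final frequency:
f' = c/λ' = 299792458/4.9982689e-12 = 5.9979258e+19 Hz

Frequency shift (decrease):
Δf = f₀ - f' = 7.314e+19 - 5.9979258e+19 = 1.316e+19 Hz

(Intermediate values are shown rounded; full precision is carried through to the final answer.)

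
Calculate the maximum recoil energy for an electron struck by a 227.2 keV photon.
106.9399 keV

Maximum energy transfer occurs at θ = 180° (backscattering).

Initial photon: E₀ = 227.2 keV → λ₀ = 5.4571 pm

Maximum Compton shift (at 180°):
Δλ_max = 2λ_C = 2 × 2.4263 = 4.8526 pm

Final wavelength:
λ' = 5.4571 + 4.8526 = 10.3097 pm

Minimum photon energy (maximum energy to electron):
E'_min = hc/λ' = 120.2601 keV

Maximum electron kinetic energy:
K_max = E₀ - E'_min = 227.2000 - 120.2601 = 106.9399 keV

(Intermediate values are shown rounded; full precision is carried through to the final answer.)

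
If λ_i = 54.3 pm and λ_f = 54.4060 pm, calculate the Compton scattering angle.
17.00°

First find the wavelength shift:
Δλ = λ' - λ = 54.4060 - 54.3 = 0.1060 pm

Using Δλ = λ_C(1 - cos θ), with λ_C = h/(m_e·c) ≈ 2.42631024 pm:
cos θ = 1 - Δλ/λ_C
cos θ = 1 - 0.1060/2.42631024
cos θ = 0.956312

θ = arccos(0.956312)
θ = 17.00°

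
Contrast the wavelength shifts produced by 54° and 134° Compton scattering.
134° produces the larger shift by a factor of 4.111

Calculate both shifts using Δλ = λ_C(1 - cos θ):

For θ₁ = 54°:
Δλ₁ = 2.4263 × (1 - cos(54°))
Δλ₁ = 2.4263 × 0.4122
Δλ₁ = 1.0002 pm

For θ₂ = 134°:
Δλ₂ = 2.4263 × (1 - cos(134°))
Δλ₂ = 2.4263 × 1.6947
Δλ₂ = 4.1118 pm

The 134° angle produces the larger shift.
Ratio: 4.1118/1.0002 = 4.111

(Intermediate values are shown rounded; full precision is carried through to the final answer.)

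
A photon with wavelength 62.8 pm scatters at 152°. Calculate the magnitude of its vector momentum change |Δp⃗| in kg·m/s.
1.9782e-23 kg·m/s

Photon momentum magnitude is p = h/λ.

Initial momentum:
p₀ = h/λ = 6.6261e-34/6.2800e-11 = 1.0551e-23 kg·m/s

After scattering:
λ' = λ + Δλ = 62.8 + 4.5686 = 67.3686 pm
p' = h/λ' = 6.6261e-34/6.7369e-11 = 9.8355e-24 kg·m/s

Momentum is a vector; the scattered photon's direction makes angle θ = 152° with the incident direction. The magnitude of the vector change Δp⃗ = p⃗₀ − p⃗' is found from the law of cosines:
|Δp⃗|² = p₀² + p'² − 2p₀p'cos θ
|Δp⃗|² = (1.0551e-23)² + (9.8355e-24)² − 2·1.0551e-23·9.8355e-24·cos(152°)
|Δp⃗| = 1.9782e-23 kg·m/s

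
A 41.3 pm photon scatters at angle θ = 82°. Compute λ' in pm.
43.3886 pm

Using the Compton scattering formula:
λ' = λ + Δλ = λ + λ_C(1 - cos θ)

Given:
- Initial wavelength λ = 41.3 pm
- Scattering angle θ = 82°
- Compton wavelength λ_C ≈ 2.4263 pm

Calculate the shift:
Δλ = 2.4263 × (1 - cos(82°))
Δλ = 2.4263 × 0.8608
Δλ = 2.0886 pm

Final wavelength:
λ' = 41.3 + 2.0886 = 43.3886 pm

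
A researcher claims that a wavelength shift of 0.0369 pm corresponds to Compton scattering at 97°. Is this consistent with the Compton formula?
No, inconsistent

Calculate the expected shift for θ = 97°:

Δλ_expected = λ_C(1 - cos(97°))
Δλ_expected = 2.4263 × (1 - cos(97°))
Δλ_expected = 2.4263 × 1.1219
Δλ_expected = 2.7220 pm

Given shift: 0.0369 pm
Expected shift: 2.7220 pm
Difference: 2.6851 pm

The values do not match. The given shift corresponds to θ ≈ 10.0°, not 97°.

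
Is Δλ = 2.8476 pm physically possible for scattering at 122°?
No, inconsistent

Calculate the expected shift for θ = 122°:

Δλ_expected = λ_C(1 - cos(122°))
Δλ_expected = 2.4263 × (1 - cos(122°))
Δλ_expected = 2.4263 × 1.5299
Δλ_expected = 3.7121 pm

Given shift: 2.8476 pm
Expected shift: 3.7121 pm
Difference: 0.8644 pm

The values do not match. The given shift corresponds to θ ≈ 100.0°, not 122°.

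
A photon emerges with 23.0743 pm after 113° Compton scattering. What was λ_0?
19.7000 pm

From λ' = λ + Δλ, we have λ = λ' - Δλ

First calculate the Compton shift:
Δλ = λ_C(1 - cos θ)
Δλ = 2.4263 × (1 - cos(113°))
Δλ = 2.4263 × 1.3907
Δλ = 3.3743 pm

Initial wavelength:
λ = λ' - Δλ
λ = 23.0743 - 3.3743
λ = 19.7000 pm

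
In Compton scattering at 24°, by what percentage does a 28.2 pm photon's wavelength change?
0.7438%

Calculate the Compton shift:
Δλ = λ_C(1 - cos(24°))
Δλ = 2.4263 × (1 - cos(24°))
Δλ = 2.4263 × 0.0865
Δλ = 0.2098 pm

Percentage change:
(Δλ/λ₀) × 100 = (0.2098/28.2) × 100
= 0.7438%

(Intermediate values are shown rounded; full precision is carried through to the final answer.)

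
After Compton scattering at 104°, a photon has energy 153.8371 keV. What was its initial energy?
245.7001 keV

Convert final energy to wavelength (hc ≈ 1239.842 keV·pm):
λ' = hc/E' = 1239.842 / 153.8371 = 8.0594 pm

Calculate the Compton shift:
Δλ = λ_C(1 - cos(104°))
Δλ = 2.4263 × (1 - cos(104°))
Δλ = 3.0133 pm

Initial wavelength:
λ = λ' - Δλ = 8.0594 - 3.0133 = 5.0462 pm

Initial energy:
E = hc/λ = 1239.842 / 5.0462 = 245.7001 keV

(Intermediate values are shown rounded; full precision is carried through to the final answer.)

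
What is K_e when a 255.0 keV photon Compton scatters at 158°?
125.0112 keV

By energy conservation: K_e = E_initial - E_final

First find the scattered photon energy:
Initial wavelength: λ = hc/E = 4.8621 pm
Compton shift: Δλ = λ_C(1 - cos(158°)) = 4.6759 pm
Final wavelength: λ' = 4.8621 + 4.6759 = 9.5381 pm
Final photon energy: E' = hc/λ' = 129.9888 keV

Electron kinetic energy:
K_e = E - E' = 255.0000 - 129.9888 = 125.0112 keV

(Intermediate values are shown rounded; full precision is carried through to the final answer.)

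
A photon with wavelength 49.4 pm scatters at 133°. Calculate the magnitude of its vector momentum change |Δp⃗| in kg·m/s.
2.3666e-23 kg·m/s

Photon momentum magnitude is p = h/λ.

Initial momentum:
p₀ = h/λ = 6.6261e-34/4.9400e-11 = 1.3413e-23 kg·m/s

After scattering:
λ' = λ + Δλ = 49.4 + 4.0810 = 53.4810 pm
p' = h/λ' = 6.6261e-34/5.3481e-11 = 1.2390e-23 kg·m/s

Momentum is a vector; the scattered photon's direction makes angle θ = 133° with the incident direction. The magnitude of the vector change Δp⃗ = p⃗₀ − p⃗' is found from the law of cosines:
|Δp⃗|² = p₀² + p'² − 2p₀p'cos θ
|Δp⃗|² = (1.3413e-23)² + (1.2390e-23)² − 2·1.3413e-23·1.2390e-23·cos(133°)
|Δp⃗| = 2.3666e-23 kg·m/s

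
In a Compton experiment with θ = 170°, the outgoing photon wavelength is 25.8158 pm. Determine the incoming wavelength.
21.0000 pm

From λ' = λ + Δλ, we have λ = λ' - Δλ

First calculate the Compton shift:
Δλ = λ_C(1 - cos θ)
Δλ = 2.4263 × (1 - cos(170°))
Δλ = 2.4263 × 1.9848
Δλ = 4.8158 pm

Initial wavelength:
λ = λ' - Δλ
λ = 25.8158 - 4.8158
λ = 21.0000 pm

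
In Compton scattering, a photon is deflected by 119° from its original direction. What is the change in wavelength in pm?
3.6026 pm

Using the Compton scattering formula:
Δλ = λ_C(1 - cos θ)

where λ_C = h/(m_e·c) ≈ 2.4263 pm is the Compton wavelength of an electron.

For θ = 119°:
cos(119°) = -0.4848
1 - cos(119°) = 1.4848

Δλ = 2.4263 × 1.4848
Δλ = 3.6026 pm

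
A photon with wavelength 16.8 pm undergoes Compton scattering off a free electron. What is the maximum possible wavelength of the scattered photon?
21.6526 pm (at θ = 180°)

The Compton shift is Δλ = λ_C(1 − cos θ).

Since cos θ ranges from −1 to 1, the factor (1 − cos θ) ranges from 0 to 2; the maximum shift occurs at θ = 180° (backscattering):
Δλ_max = 2λ_C = 2 × 2.4263 pm = 4.8526 pm

Maximum scattered wavelength:
λ'_max = λ₀ + Δλ_max = 16.8 + 4.8526 = 21.6526 pm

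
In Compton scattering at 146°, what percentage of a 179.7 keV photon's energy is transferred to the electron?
0.3914 (or 39.14%)

Calculate initial and final photon energies:

Initial: E₀ = 179.7 keV → λ₀ = 6.8995 pm
Compton shift: Δλ = 4.4378 pm
Final wavelength: λ' = 11.3373 pm
Final energy: E' = 109.3593 keV

Fractional energy loss:
(E₀ - E')/E₀ = (179.7000 - 109.3593)/179.7000
= 70.3407/179.7000
= 0.3914
= 39.14%

(Intermediate values are shown rounded; full precision is carried through to the final answer.)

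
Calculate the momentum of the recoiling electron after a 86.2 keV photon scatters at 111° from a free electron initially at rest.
6.9025e-23 kg·m/s

The electron is initially at rest, so by conservation of momentum:
p⃗_e = p⃗₀ − p⃗'  (incident photon momentum minus scattered photon momentum)

Photon momentum magnitudes (p = h/λ = E/c):
λ₀ = hc/E₀ = 14.3833 pm → p₀ = h/λ₀ = 4.6068e-23 kg·m/s
Δλ = λ_C(1 − cos 111°) = 3.2958 pm
λ' = 17.6791 pm → p' = h/λ' = 3.7480e-23 kg·m/s

The scattered photon makes angle θ = 111° with the incident direction, so by the law of cosines:
|p⃗_e|² = p₀² + p'² − 2p₀p'cos θ
|p⃗_e|² = (4.6068e-23)² + (3.7480e-23)² − 2·4.6068e-23·3.7480e-23·cos(111°)
|p⃗_e| = 6.9025e-23 kg·m/s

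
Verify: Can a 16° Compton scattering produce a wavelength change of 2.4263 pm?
No, inconsistent

Calculate the expected shift for θ = 16°:

Δλ_expected = λ_C(1 - cos(16°))
Δλ_expected = 2.4263 × (1 - cos(16°))
Δλ_expected = 2.4263 × 0.0387
Δλ_expected = 0.0940 pm

Given shift: 2.4263 pm
Expected shift: 0.0940 pm
Difference: 2.3323 pm

The values do not match. The given shift corresponds to θ ≈ 90.0°, not 16°.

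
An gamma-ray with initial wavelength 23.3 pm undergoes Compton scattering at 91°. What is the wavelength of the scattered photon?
25.7687 pm

Using the Compton scattering formula:
λ' = λ + Δλ = λ + λ_C(1 - cos θ)

Given:
- Initial wavelength λ = 23.3 pm
- Scattering angle θ = 91°
- Compton wavelength λ_C ≈ 2.4263 pm

Calculate the shift:
Δλ = 2.4263 × (1 - cos(91°))
Δλ = 2.4263 × 1.0175
Δλ = 2.4687 pm

Final wavelength:
λ' = 23.3 + 2.4687 = 25.7687 pm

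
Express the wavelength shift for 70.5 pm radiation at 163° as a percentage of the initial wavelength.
6.7328%

Calculate the Compton shift:
Δλ = λ_C(1 - cos(163°))
Δλ = 2.4263 × (1 - cos(163°))
Δλ = 2.4263 × 1.9563
Δλ = 4.7466 pm

Percentage change:
(Δλ/λ₀) × 100 = (4.7466/70.5) × 100
= 6.7328%

(Intermediate values are shown rounded; full precision is carried through to the final answer.)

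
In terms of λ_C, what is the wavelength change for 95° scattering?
1.0872 λ_C

The Compton shift formula is:
Δλ = λ_C(1 - cos θ)

Dividing both sides by λ_C:
Δλ/λ_C = 1 - cos θ

For θ = 95°:
Δλ/λ_C = 1 - cos(95°)
Δλ/λ_C = 1 - -0.0872
Δλ/λ_C = 1.0872

This means the shift is 1.0872 × λ_C = 2.6378 pm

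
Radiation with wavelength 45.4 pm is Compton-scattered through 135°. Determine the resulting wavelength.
49.5420 pm

Using the Compton scattering formula:
λ' = λ + Δλ = λ + λ_C(1 - cos θ)

Given:
- Initial wavelength λ = 45.4 pm
- Scattering angle θ = 135°
- Compton wavelength λ_C ≈ 2.4263 pm

Calculate the shift:
Δλ = 2.4263 × (1 - cos(135°))
Δλ = 2.4263 × 1.7071
Δλ = 4.1420 pm

Final wavelength:
λ' = 45.4 + 4.1420 = 49.5420 pm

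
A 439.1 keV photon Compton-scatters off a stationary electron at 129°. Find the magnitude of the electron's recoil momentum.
3.0579e-22 kg·m/s

The electron is initially at rest, so by conservation of momentum:
p⃗_e = p⃗₀ − p⃗'  (incident photon momentum minus scattered photon momentum)

Photon momentum magnitudes (p = h/λ = E/c):
λ₀ = hc/E₀ = 2.8236 pm → p₀ = h/λ₀ = 2.3467e-22 kg·m/s
Δλ = λ_C(1 − cos 129°) = 3.9532 pm
λ' = 6.7768 pm → p' = h/λ' = 9.7775e-23 kg·m/s

The scattered photon makes angle θ = 129° with the incident direction, so by the law of cosines:
|p⃗_e|² = p₀² + p'² − 2p₀p'cos θ
|p⃗_e|² = (2.3467e-22)² + (9.7775e-23)² − 2·2.3467e-22·9.7775e-23·cos(129°)
|p⃗_e| = 3.0579e-22 kg·m/s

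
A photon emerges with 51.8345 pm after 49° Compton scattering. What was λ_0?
51.0000 pm

From λ' = λ + Δλ, we have λ = λ' - Δλ

First calculate the Compton shift:
Δλ = λ_C(1 - cos θ)
Δλ = 2.4263 × (1 - cos(49°))
Δλ = 2.4263 × 0.3439
Δλ = 0.8345 pm

Initial wavelength:
λ = λ' - Δλ
λ = 51.8345 - 0.8345
λ = 51.0000 pm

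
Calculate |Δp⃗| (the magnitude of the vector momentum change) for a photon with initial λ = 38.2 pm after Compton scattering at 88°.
2.3414e-23 kg·m/s

Photon momentum magnitude is p = h/λ.

Initial momentum:
p₀ = h/λ = 6.6261e-34/3.8200e-11 = 1.7346e-23 kg·m/s

After scattering:
λ' = λ + Δλ = 38.2 + 2.3416 = 40.5416 pm
p' = h/λ' = 6.6261e-34/4.0542e-11 = 1.6344e-23 kg·m/s

Momentum is a vector; the scattered photon's direction makes angle θ = 88° with the incident direction. The magnitude of the vector change Δp⃗ = p⃗₀ − p⃗' is found from the law of cosines:
|Δp⃗|² = p₀² + p'² − 2p₀p'cos θ
|Δp⃗|² = (1.7346e-23)² + (1.6344e-23)² − 2·1.7346e-23·1.6344e-23·cos(88°)
|Δp⃗| = 2.3414e-23 kg·m/s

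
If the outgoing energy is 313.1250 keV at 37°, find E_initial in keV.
357.2000 keV

Convert final energy to wavelength (hc ≈ 1239.842 keV·pm):
λ' = hc/E' = 1239.842 / 313.1250 = 3.9596 pm

Calculate the Compton shift:
Δλ = λ_C(1 - cos(37°))
Δλ = 2.4263 × (1 - cos(37°))
Δλ = 0.4886 pm

Initial wavelength:
λ = λ' - Δλ = 3.9596 - 0.4886 = 3.4710 pm

Initial energy:
E = hc/λ = 1239.842 / 3.4710 = 357.2000 keV

(Intermediate values are shown rounded; full precision is carried through to the final answer.)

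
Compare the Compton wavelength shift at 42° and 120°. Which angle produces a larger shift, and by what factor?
120° produces the larger shift by a factor of 5.840

Calculate both shifts using Δλ = λ_C(1 - cos θ):

For θ₁ = 42°:
Δλ₁ = 2.4263 × (1 - cos(42°))
Δλ₁ = 2.4263 × 0.2569
Δλ₁ = 0.6232 pm

For θ₂ = 120°:
Δλ₂ = 2.4263 × (1 - cos(120°))
Δλ₂ = 2.4263 × 1.5000
Δλ₂ = 3.6395 pm

The 120° angle produces the larger shift.
Ratio: 3.6395/0.6232 = 5.840

(Intermediate values are shown rounded; full precision is carried through to the final answer.)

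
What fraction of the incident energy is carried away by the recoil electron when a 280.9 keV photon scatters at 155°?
0.5117 (or 51.17%)

Calculate initial and final photon energies:

Initial: E₀ = 280.9 keV → λ₀ = 4.4138 pm
Compton shift: Δλ = 4.6253 pm
Final wavelength: λ' = 9.0391 pm
Final energy: E' = 137.1641 keV

Fractional energy loss:
(E₀ - E')/E₀ = (280.9000 - 137.1641)/280.9000
= 143.7359/280.9000
= 0.5117
= 51.17%

(Intermediate values are shown rounded; full precision is carried through to the final answer.)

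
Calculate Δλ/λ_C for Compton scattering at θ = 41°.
0.2453 λ_C

The Compton shift formula is:
Δλ = λ_C(1 - cos θ)

Dividing both sides by λ_C:
Δλ/λ_C = 1 - cos θ

For θ = 41°:
Δλ/λ_C = 1 - cos(41°)
Δλ/λ_C = 1 - 0.7547
Δλ/λ_C = 0.2453

This means the shift is 0.2453 × λ_C = 0.5952 pm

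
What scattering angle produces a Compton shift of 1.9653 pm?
79.05°

From the Compton formula Δλ = λ_C(1 - cos θ), we can solve for θ:

cos θ = 1 - Δλ/λ_C

Given:
- Δλ = 1.9653 pm
- λ_C = h/(m_e·c) ≈ 2.42631024 pm

cos θ = 1 - 1.9653/2.42631024
cos θ = 1 - 0.809995
cos θ = 0.190005

θ = arccos(0.190005)
θ = 79.05°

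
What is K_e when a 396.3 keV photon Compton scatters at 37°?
53.5292 keV

By energy conservation: K_e = E_initial - E_final

First find the scattered photon energy:
Initial wavelength: λ = hc/E = 3.1285 pm
Compton shift: Δλ = λ_C(1 - cos(37°)) = 0.4886 pm
Final wavelength: λ' = 3.1285 + 0.4886 = 3.6171 pm
Final photon energy: E' = hc/λ' = 342.7708 keV

Electron kinetic energy:
K_e = E - E' = 396.3000 - 342.7708 = 53.5292 keV

(Intermediate values are shown rounded; full precision is carried through to the final answer.)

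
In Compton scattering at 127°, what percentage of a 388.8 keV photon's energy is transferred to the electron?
0.5493 (or 54.93%)

Calculate initial and final photon energies:

Initial: E₀ = 388.8 keV → λ₀ = 3.1889 pm
Compton shift: Δλ = 3.8865 pm
Final wavelength: λ' = 7.0754 pm
Final energy: E' = 175.2329 keV

Fractional energy loss:
(E₀ - E')/E₀ = (388.8000 - 175.2329)/388.8000
= 213.5671/388.8000
= 0.5493
= 54.93%

(Intermediate values are shown rounded; full precision is carried through to the final answer.)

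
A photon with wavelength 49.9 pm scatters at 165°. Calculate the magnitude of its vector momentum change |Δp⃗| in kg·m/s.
2.5182e-23 kg·m/s

Photon momentum magnitude is p = h/λ.

Initial momentum:
p₀ = h/λ = 6.6261e-34/4.9900e-11 = 1.3279e-23 kg·m/s

After scattering:
λ' = λ + Δλ = 49.9 + 4.7699 = 54.6699 pm
p' = h/λ' = 6.6261e-34/5.4670e-11 = 1.2120e-23 kg·m/s

Momentum is a vector; the scattered photon's direction makes angle θ = 165° with the incident direction. The magnitude of the vector change Δp⃗ = p⃗₀ − p⃗' is found from the law of cosines:
|Δp⃗|² = p₀² + p'² − 2p₀p'cos θ
|Δp⃗|² = (1.3279e-23)² + (1.2120e-23)² − 2·1.3279e-23·1.2120e-23·cos(165°)
|Δp⃗| = 2.5182e-23 kg·m/s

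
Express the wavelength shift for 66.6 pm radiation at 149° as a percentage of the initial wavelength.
6.7659%

Calculate the Compton shift:
Δλ = λ_C(1 - cos(149°))
Δλ = 2.4263 × (1 - cos(149°))
Δλ = 2.4263 × 1.8572
Δλ = 4.5061 pm

Percentage change:
(Δλ/λ₀) × 100 = (4.5061/66.6) × 100
= 6.7659%

(Intermediate values are shown rounded; full precision is carried through to the final answer.)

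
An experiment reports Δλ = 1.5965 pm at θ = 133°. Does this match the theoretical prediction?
No, inconsistent

Calculate the expected shift for θ = 133°:

Δλ_expected = λ_C(1 - cos(133°))
Δλ_expected = 2.4263 × (1 - cos(133°))
Δλ_expected = 2.4263 × 1.6820
Δλ_expected = 4.0810 pm

Given shift: 1.5965 pm
Expected shift: 4.0810 pm
Difference: 2.4846 pm

The values do not match. The given shift corresponds to θ ≈ 70.0°, not 133°.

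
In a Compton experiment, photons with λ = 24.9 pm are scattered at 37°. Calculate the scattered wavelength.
25.3886 pm

Using the Compton scattering formula:
λ' = λ + Δλ = λ + λ_C(1 - cos θ)

Given:
- Initial wavelength λ = 24.9 pm
- Scattering angle θ = 37°
- Compton wavelength λ_C ≈ 2.4263 pm

Calculate the shift:
Δλ = 2.4263 × (1 - cos(37°))
Δλ = 2.4263 × 0.2014
Δλ = 0.4886 pm

Final wavelength:
λ' = 24.9 + 0.4886 = 25.3886 pm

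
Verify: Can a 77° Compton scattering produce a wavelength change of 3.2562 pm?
No, inconsistent

Calculate the expected shift for θ = 77°:

Δλ_expected = λ_C(1 - cos(77°))
Δλ_expected = 2.4263 × (1 - cos(77°))
Δλ_expected = 2.4263 × 0.7750
Δλ_expected = 1.8805 pm

Given shift: 3.2562 pm
Expected shift: 1.8805 pm
Difference: 1.3756 pm

The values do not match. The given shift corresponds to θ ≈ 110.0°, not 77°.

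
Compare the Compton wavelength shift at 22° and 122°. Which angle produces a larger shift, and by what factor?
122° produces the larger shift by a factor of 21.011

Calculate both shifts using Δλ = λ_C(1 - cos θ):

For θ₁ = 22°:
Δλ₁ = 2.4263 × (1 - cos(22°))
Δλ₁ = 2.4263 × 0.0728
Δλ₁ = 0.1767 pm

For θ₂ = 122°:
Δλ₂ = 2.4263 × (1 - cos(122°))
Δλ₂ = 2.4263 × 1.5299
Δλ₂ = 3.7121 pm

The 122° angle produces the larger shift.
Ratio: 3.7121/0.1767 = 21.011

(Intermediate values are shown rounded; full precision is carried through to the final answer.)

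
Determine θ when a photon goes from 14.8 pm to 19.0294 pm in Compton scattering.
138.00°

First find the wavelength shift:
Δλ = λ' - λ = 19.0294 - 14.8 = 4.2294 pm

Using Δλ = λ_C(1 - cos θ), with λ_C = h/(m_e·c) ≈ 2.42631024 pm:
cos θ = 1 - Δλ/λ_C
cos θ = 1 - 4.2294/2.42631024
cos θ = -0.743141

θ = arccos(-0.743141)
θ = 138.00°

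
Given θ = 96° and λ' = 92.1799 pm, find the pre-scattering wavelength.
89.5000 pm

From λ' = λ + Δλ, we have λ = λ' - Δλ

First calculate the Compton shift:
Δλ = λ_C(1 - cos θ)
Δλ = 2.4263 × (1 - cos(96°))
Δλ = 2.4263 × 1.1045
Δλ = 2.6799 pm

Initial wavelength:
λ = λ' - Δλ
λ = 92.1799 - 2.6799
λ = 89.5000 pm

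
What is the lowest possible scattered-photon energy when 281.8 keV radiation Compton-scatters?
134.0030 keV (at θ = 180°)

The scattered photon has minimum energy when its wavelength is maximum, i.e., when the Compton shift Δλ = λ_C(1 − cos θ) is maximum. This occurs at θ = 180° (backscattering), giving Δλ_max = 2λ_C = 4.8526 pm.

Initial wavelength: λ₀ = hc/E₀ = 4.3997 pm
Maximum final wavelength: λ'_max = λ₀ + 2λ_C = 4.3997 + 4.8526 = 9.2523 pm
Minimum final energy: E'_min = hc/λ'_max = 134.0030 keV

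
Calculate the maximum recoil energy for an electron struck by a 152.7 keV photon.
57.1223 keV

Maximum energy transfer occurs at θ = 180° (backscattering).

Initial photon: E₀ = 152.7 keV → λ₀ = 8.1195 pm

Maximum Compton shift (at 180°):
Δλ_max = 2λ_C = 2 × 2.4263 = 4.8526 pm

Final wavelength:
λ' = 8.1195 + 4.8526 = 12.9721 pm

Minimum photon energy (maximum energy to electron):
E'_min = hc/λ' = 95.5777 keV

Maximum electron kinetic energy:
K_max = E₀ - E'_min = 152.7000 - 95.5777 = 57.1223 keV

(Intermediate values are shown rounded; full precision is carried through to the final answer.)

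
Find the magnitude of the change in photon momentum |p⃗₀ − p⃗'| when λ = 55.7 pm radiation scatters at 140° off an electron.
2.1561e-23 kg·m/s

Photon momentum magnitude is p = h/λ.

Initial momentum:
p₀ = h/λ = 6.6261e-34/5.5700e-11 = 1.1896e-23 kg·m/s

After scattering:
λ' = λ + Δλ = 55.7 + 4.2850 = 59.9850 pm
p' = h/λ' = 6.6261e-34/5.9985e-11 = 1.1046e-23 kg·m/s

Momentum is a vector; the scattered photon's direction makes angle θ = 140° with the incident direction. The magnitude of the vector change Δp⃗ = p⃗₀ − p⃗' is found from the law of cosines:
|Δp⃗|² = p₀² + p'² − 2p₀p'cos θ
|Δp⃗|² = (1.1896e-23)² + (1.1046e-23)² − 2·1.1896e-23·1.1046e-23·cos(140°)
|Δp⃗| = 2.1561e-23 kg·m/s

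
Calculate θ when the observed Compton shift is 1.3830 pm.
64.53°

From the Compton formula Δλ = λ_C(1 - cos θ), we can solve for θ:

cos θ = 1 - Δλ/λ_C

Given:
- Δλ = 1.3830 pm
- λ_C = h/(m_e·c) ≈ 2.42631024 pm

cos θ = 1 - 1.3830/2.42631024
cos θ = 1 - 0.570001
cos θ = 0.429999

θ = arccos(0.429999)
θ = 64.53°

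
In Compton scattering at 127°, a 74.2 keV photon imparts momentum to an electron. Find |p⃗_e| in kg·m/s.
6.4366e-23 kg·m/s

The electron is initially at rest, so by conservation of momentum:
p⃗_e = p⃗₀ − p⃗'  (incident photon momentum minus scattered photon momentum)

Photon momentum magnitudes (p = h/λ = E/c):
λ₀ = hc/E₀ = 16.7095 pm → p₀ = h/λ₀ = 3.9655e-23 kg·m/s
Δλ = λ_C(1 − cos 127°) = 3.8865 pm
λ' = 20.5960 pm → p' = h/λ' = 3.2172e-23 kg·m/s

The scattered photon makes angle θ = 127° with the incident direction, so by the law of cosines:
|p⃗_e|² = p₀² + p'² − 2p₀p'cos θ
|p⃗_e|² = (3.9655e-23)² + (3.2172e-23)² − 2·3.9655e-23·3.2172e-23·cos(127°)
|p⃗_e| = 6.4366e-23 kg·m/s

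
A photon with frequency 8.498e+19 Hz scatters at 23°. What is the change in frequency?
4.405e+18 Hz (decrease)

Convert frequency to wavelength (c = 299792458 m/s):
λ₀ = c/f₀ = 299792458/8.498e+19 = 3.5278002e-12 m = 3.5278 pm

Calculate Compton shift:
Δλ = λ_C(1 - cos(23°)) = 0.1929 pm

Final wavelength:
λ' = λ₀ + Δλ = 3.5278 + 0.1929 = 3.7207 pm

Final frequency:
f' = c/λ' = 299792458/3.7206801e-12 = 8.0574641e+19 Hz

Frequency shift (decrease):
Δf = f₀ - f' = 8.498e+19 - 8.0574641e+19 = 4.405e+18 Hz

(Intermediate values are shown rounded; full precision is carried through to the final answer.)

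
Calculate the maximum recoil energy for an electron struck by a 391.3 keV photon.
236.7282 keV

Maximum energy transfer occurs at θ = 180° (backscattering).

Initial photon: E₀ = 391.3 keV → λ₀ = 3.1685 pm

Maximum Compton shift (at 180°):
Δλ_max = 2λ_C = 2 × 2.4263 = 4.8526 pm

Final wavelength:
λ' = 3.1685 + 4.8526 = 8.0211 pm

Minimum photon energy (maximum energy to electron):
E'_min = hc/λ' = 154.5718 keV

Maximum electron kinetic energy:
K_max = E₀ - E'_min = 391.3000 - 154.5718 = 236.7282 keV

(Intermediate values are shown rounded; full precision is carried through to the final answer.)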